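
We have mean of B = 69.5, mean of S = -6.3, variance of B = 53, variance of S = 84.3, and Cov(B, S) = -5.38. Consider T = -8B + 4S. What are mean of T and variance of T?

mean of T = -581.2, variance of T = 5085.12

mean of T = (-8)·mean of B + 4·mean of S = (-8)·69.5 + 4·(-6.3) = -581.2.
variance of T = a²·variance of B + b²·variance of S + 2ab·Cov(B, S) with a = -8, b = 4.
= (-8)²·53 + 4²·84.3 + 2·(-8)·4·(-5.38)
= 3392 + 1348.8 + 344.32 = 5085.12.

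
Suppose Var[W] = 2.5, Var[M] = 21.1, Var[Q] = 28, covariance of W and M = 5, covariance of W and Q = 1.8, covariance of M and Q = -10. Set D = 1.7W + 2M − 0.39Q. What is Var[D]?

Var[D] = 143.097

Var[D] = a²·Var[W] + b²·Var[M] + c²·Var[Q] + 2ab·covariance of W and M + 2ac·covariance of W and Q + 2bc·covariance of M and Q, with a = 1.7, b = 2, c = -0.39.
= 7.225 + 84.4 + 4.2588 + 34 + (-2.3868) + 15.6
= 143.097.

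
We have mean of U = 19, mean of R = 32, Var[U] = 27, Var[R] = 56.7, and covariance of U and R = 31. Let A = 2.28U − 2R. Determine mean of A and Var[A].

mean of A = 2.28·mean of U + (-2)·mean of R = 2.28·19 + (-2)·32 = -20.68.
Var[A] = a²·Var[U] + b²·Var[R] + 2ab·covariance of U and R with a = 2.28, b = -2.
= 2.28²·27 + (-2)²·56.7 + 2·2.28·(-2)·31
= 140.3568 + 226.8 + (-282.72) = 84.4368.

mean of A = -20.68, Var[A] = 84.4368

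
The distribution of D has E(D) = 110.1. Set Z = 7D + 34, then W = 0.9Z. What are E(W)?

E(W) = 724.23

E(Z) = 7·110.1 + 34 = 804.7.
E(W) = 0.9·804.7 = 724.23.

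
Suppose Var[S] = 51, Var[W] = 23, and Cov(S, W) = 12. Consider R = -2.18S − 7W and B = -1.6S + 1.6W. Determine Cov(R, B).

By bilinearity, Cov(R, B) = ac·Var[S] + bd·Var[W] + (ad+bc)·Cov(S, W), with a=-2.18, b=-7, c=-1.6, d=1.6.
ac·Var[S] = (-2.18)·(-1.6)·51 = 177.888
bd·Var[W] = (-7)·1.6·23 = -257.6
(ad+bc)·Cov(S, W) = (7.712)·12 = 92.544
Cov(R, B) = 177.888 + (-257.6) + 92.544 = 12.832.

Cov(R, B) = 12.832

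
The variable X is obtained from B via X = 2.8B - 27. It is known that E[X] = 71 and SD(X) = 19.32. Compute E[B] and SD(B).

E[B] = 35, SD(B) = 6.9

From X = 2.8B - 27: E[X] = a·E[B] + b, so E[B] = (E[X] − b)/a = (71 − (-27))/2.8 = 35.
SD(X) = |a|·SD(B), so SD(B) = 19.32/|2.8| = 6.9.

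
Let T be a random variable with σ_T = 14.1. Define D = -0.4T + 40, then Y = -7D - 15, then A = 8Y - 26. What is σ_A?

σ_A = 315.84

σ_D = |-0.4|·14.1 = 5.64.
σ_Y = |-7|·5.64 = 39.48.
σ_A = |8|·39.48 = 315.84.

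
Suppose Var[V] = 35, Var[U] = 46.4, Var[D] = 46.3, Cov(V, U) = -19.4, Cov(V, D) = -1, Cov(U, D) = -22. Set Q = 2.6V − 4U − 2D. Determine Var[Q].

Var[Q] = 1226.12

Var[Q] = a²·Var[V] + b²·Var[U] + c²·Var[D] + 2ab·Cov(V, U) + 2ac·Cov(V, D) + 2bc·Cov(U, D), with a = 2.6, b = -4, c = -2.
= 236.6 + 742.4 + 185.2 + 403.52 + 10.4 + (-352)
= 1226.12.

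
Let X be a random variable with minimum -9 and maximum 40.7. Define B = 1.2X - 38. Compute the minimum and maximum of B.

min(B) = -48.8, max(B) = 10.84

a = 1.2 > 0, so min(B) = a·min(X)+b = 1.2·(-9) + (-38) = -48.8 and max(B) = 1.2·40.7 + (-38) = 10.84.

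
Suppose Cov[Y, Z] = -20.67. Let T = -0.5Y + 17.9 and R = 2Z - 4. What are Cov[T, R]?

Cov[T, R] = a·c·Cov[Y, Z] = (-0.5)·2·(-20.67) = 20.67. Additive constants drop out.

Cov[T, R] = 20.67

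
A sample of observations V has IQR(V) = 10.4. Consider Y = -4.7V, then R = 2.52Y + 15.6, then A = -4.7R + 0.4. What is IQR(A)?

IQR(A) = 578.93472

IQR(Y) = |-4.7|·10.4 = 48.88.
IQR(R) = |2.52|·48.88 = 123.1776.
IQR(A) = |-4.7|·123.1776 = 578.93472.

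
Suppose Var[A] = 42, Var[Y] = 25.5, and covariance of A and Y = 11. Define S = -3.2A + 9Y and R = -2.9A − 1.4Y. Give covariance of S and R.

By bilinearity, covariance of S and R = ac·Var[A] + bd·Var[Y] + (ad+bc)·covariance of A and Y, with a=-3.2, b=9, c=-2.9, d=-1.4.
ac·Var[A] = (-3.2)·(-2.9)·42 = 389.76
bd·Var[Y] = 9·(-1.4)·25.5 = -321.3
(ad+bc)·covariance of A and Y = (-21.62)·11 = -237.82
covariance of S and R = 389.76 + (-321.3) + (-237.82) = -169.36.

covariance of S and R = -169.36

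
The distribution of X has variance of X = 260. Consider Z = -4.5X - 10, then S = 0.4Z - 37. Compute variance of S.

variance of Z = (-4.5)²·260 = 5265.
variance of S = 0.4²·5265 = 842.4.

variance of S = 842.4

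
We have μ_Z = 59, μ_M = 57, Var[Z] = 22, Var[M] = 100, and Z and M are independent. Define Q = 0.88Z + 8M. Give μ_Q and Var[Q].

μ_Q = 0.88·μ_Z + 8·μ_M = 0.88·59 + 8·57 = 507.92.
Var[Q] = a²·Var[Z] + b²·Var[M] + 2ab·covariance of Z and M with a = 0.88, b = 8.
Independence gives covariance of Z and M = 0.
= 0.88²·22 + 8²·100 + 2·0.88·8·0
= 17.0368 + 6400 + 0 = 6417.0368.

μ_Q = 507.92, Var[Q] = 6417.0368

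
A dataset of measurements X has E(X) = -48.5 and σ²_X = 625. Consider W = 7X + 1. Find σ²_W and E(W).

W = 7X + 1 is linear with a = 7, b = 1.
σ²_W = a²·σ²_X = 7²·625 = 30625 (the additive constant 1 does not affect variance).
E(W) = a·E(X) + b = 7·(-48.5) + 1 = -338.5.

σ²_W = 30625, E(W) = -338.5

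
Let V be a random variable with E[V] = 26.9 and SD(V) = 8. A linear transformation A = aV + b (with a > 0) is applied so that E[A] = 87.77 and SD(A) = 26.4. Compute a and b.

a = 3.3, b = -1

SD(A) = a·SD(V) (a > 0), so a = 26.4/8 = 3.3.
E[A] = a·E[V] + b, so b = 87.77 − 3.3·26.9 = -1.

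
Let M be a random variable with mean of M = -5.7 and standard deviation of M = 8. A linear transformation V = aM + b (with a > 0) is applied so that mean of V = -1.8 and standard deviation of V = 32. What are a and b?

standard deviation of V = a·standard deviation of M (a > 0), so a = 32/8 = 4.
mean of V = a·mean of M + b, so b = -1.8 − 4·(-5.7) = 21.

a = 4, b = 21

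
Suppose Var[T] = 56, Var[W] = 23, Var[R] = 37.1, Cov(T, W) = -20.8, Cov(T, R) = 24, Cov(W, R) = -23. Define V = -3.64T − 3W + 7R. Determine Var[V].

Var[V] = a²·Var[T] + b²·Var[W] + c²·Var[R] + 2ab·Cov(T, W) + 2ac·Cov(T, R) + 2bc·Cov(W, R), with a = -3.64, b = -3, c = 7.
= 741.9776 + 207 + 1817.9 + (-454.272) + (-1223.04) + 966
= 2055.5656.

Var[V] = 2055.5656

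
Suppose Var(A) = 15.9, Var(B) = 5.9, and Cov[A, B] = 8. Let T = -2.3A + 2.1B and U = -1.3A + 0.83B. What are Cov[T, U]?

Cov[T, U] = 20.7127

By bilinearity, Cov[T, U] = ac·Var(A) + bd·Var(B) + (ad+bc)·Cov[A, B], with a=-2.3, b=2.1, c=-1.3, d=0.83.
ac·Var(A) = (-2.3)·(-1.3)·15.9 = 47.541
bd·Var(B) = 2.1·0.83·5.9 = 10.2837
(ad+bc)·Cov[A, B] = (-4.639)·8 = -37.112
Cov[T, U] = 47.541 + 10.2837 + (-37.112) = 20.7127.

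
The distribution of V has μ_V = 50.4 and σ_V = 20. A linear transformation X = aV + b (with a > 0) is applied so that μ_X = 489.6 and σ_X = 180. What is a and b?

σ_X = a·σ_V (a > 0), so a = 180/20 = 9.
μ_X = a·μ_V + b, so b = 489.6 − 9·50.4 = 36.

a = 9, b = 36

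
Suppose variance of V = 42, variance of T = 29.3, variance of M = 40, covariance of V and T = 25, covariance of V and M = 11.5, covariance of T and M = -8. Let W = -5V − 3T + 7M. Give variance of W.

variance of W = a²·variance of V + b²·variance of T + c²·variance of M + 2ab·covariance of V and T + 2ac·covariance of V and M + 2bc·covariance of T and M, with a = -5, b = -3, c = 7.
= 1050 + 263.7 + 1960 + 750 + (-805) + 336
= 3554.7.

variance of W = 3554.7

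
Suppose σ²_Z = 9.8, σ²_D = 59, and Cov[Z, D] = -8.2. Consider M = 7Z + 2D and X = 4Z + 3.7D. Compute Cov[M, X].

Cov[M, X] = 433.02

By bilinearity, Cov[M, X] = ac·σ²_Z + bd·σ²_D + (ad+bc)·Cov[Z, D], with a=7, b=2, c=4, d=3.7.
ac·σ²_Z = 7·4·9.8 = 274.4
bd·σ²_D = 2·3.7·59 = 436.6
(ad+bc)·Cov[Z, D] = (33.9)·(-8.2) = -277.98
Cov[M, X] = 274.4 + 436.6 + (-277.98) = 433.02.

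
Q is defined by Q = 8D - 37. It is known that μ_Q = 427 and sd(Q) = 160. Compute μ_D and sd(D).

From Q = 8D - 37: μ_Q = a·μ_D + b, so μ_D = (μ_Q − b)/a = (427 − (-37))/8 = 58.
sd(Q) = |a|·sd(D), so sd(D) = 160/|8| = 20.

μ_D = 58, sd(D) = 20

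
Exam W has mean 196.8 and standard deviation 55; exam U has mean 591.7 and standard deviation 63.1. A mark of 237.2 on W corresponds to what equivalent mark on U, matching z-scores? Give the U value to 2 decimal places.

z = (237.2 − 196.8)/55 ≈ 0.7345.
U = 591.7 + z·63.1 = 591.7 + (237.2 − 196.8)·63.1/55 ≈ 638.05.

U = 638.05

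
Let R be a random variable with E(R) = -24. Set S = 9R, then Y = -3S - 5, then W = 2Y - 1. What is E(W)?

E(S) = 9·(-24) = -216.
E(Y) = (-3)·(-216) + (-5) = 643.
E(W) = 2·643 + (-1) = 1285.

E(W) = 1285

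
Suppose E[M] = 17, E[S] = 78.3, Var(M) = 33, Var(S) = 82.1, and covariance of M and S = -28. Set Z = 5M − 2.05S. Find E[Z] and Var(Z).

E[Z] = 5·E[M] + (-2.05)·E[S] = 5·17 + (-2.05)·78.3 = -75.515.
Var(Z) = a²·Var(M) + b²·Var(S) + 2ab·covariance of M and S with a = 5, b = -2.05.
= 5²·33 + (-2.05)²·82.1 + 2·5·(-2.05)·(-28)
= 825 + 345.02525 + 574 = 1744.02525.

E[Z] = -75.515, Var(Z) = 1744.02525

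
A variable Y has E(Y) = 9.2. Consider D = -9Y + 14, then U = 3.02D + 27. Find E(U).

E(U) = -180.776

E(D) = (-9)·9.2 + 14 = -68.8.
E(U) = 3.02·(-68.8) + 27 = -180.776.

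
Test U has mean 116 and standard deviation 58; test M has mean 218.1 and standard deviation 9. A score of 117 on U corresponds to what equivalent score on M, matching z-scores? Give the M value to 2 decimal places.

z = (117 − 116)/58 ≈ 0.0172.
M = 218.1 + z·9 = 218.1 + (117 − 116)·9/58 ≈ 218.26.

M = 218.26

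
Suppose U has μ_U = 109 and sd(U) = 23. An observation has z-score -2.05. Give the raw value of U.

U = 61.85

U = μ_U + z·sd(U) = 109 + (-2.05)·23 = 61.85.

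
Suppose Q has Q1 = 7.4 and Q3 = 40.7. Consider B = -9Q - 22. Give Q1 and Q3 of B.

a = -9 < 0 reverses order: Q1(B) comes from Q3(Q), Q3(B) from Q1(Q).
Q1(B) = (-9)·40.7 + (-22) = -388.3; Q3(B) = (-9)·7.4 + (-22) = -88.6.

Q1(B) = -388.3, Q3(B) = -88.6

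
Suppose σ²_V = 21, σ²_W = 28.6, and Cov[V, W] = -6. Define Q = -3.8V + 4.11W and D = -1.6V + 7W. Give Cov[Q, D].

Cov[Q, D] = 1149.558

By bilinearity, Cov[Q, D] = ac·σ²_V + bd·σ²_W + (ad+bc)·Cov[V, W], with a=-3.8, b=4.11, c=-1.6, d=7.
ac·σ²_V = (-3.8)·(-1.6)·21 = 127.68
bd·σ²_W = 4.11·7·28.6 = 822.822
(ad+bc)·Cov[V, W] = (-33.176)·(-6) = 199.056
Cov[Q, D] = 127.68 + 822.822 + 199.056 = 1149.558.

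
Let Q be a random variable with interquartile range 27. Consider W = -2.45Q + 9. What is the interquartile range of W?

Under W = aQ + b, IQR(W) = |a|·IQR(Q) = |-2.45|·27 = 66.15 (shifts cancel; spread scales by |a|).

IQR(W) = 66.15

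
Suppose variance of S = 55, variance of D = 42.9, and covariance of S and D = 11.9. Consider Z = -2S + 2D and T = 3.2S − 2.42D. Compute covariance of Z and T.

covariance of Z and T = -425.88

By bilinearity, covariance of Z and T = ac·variance of S + bd·variance of D + (ad+bc)·covariance of S and D, with a=-2, b=2, c=3.2, d=-2.42.
ac·variance of S = (-2)·3.2·55 = -352
bd·variance of D = 2·(-2.42)·42.9 = -207.636
(ad+bc)·covariance of S and D = (11.24)·11.9 = 133.756
covariance of Z and T = -352 + (-207.636) + 133.756 = -425.88.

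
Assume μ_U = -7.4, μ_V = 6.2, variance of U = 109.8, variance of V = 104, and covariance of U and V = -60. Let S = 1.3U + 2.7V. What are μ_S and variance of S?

μ_S = 7.12, variance of S = 522.522

μ_S = 1.3·μ_U + 2.7·μ_V = 1.3·(-7.4) + 2.7·6.2 = 7.12.
variance of S = a²·variance of U + b²·variance of V + 2ab·covariance of U and V with a = 1.3, b = 2.7.
= 1.3²·109.8 + 2.7²·104 + 2·1.3·2.7·(-60)
= 185.562 + 758.16 + (-421.2) = 522.522.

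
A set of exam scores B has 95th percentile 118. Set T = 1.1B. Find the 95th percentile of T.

95th percentile of T = 129.8

Since a = 1.1 > 0 the transformation is increasing, so the 95th percentile of T = a·(P_{95} of B) + b = 1.1·118 = 129.8.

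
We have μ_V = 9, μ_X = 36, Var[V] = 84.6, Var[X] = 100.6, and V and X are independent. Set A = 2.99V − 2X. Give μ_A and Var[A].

μ_A = -45.09, Var[A] = 1158.73246

μ_A = 2.99·μ_V + (-2)·μ_X = 2.99·9 + (-2)·36 = -45.09.
Var[A] = a²·Var[V] + b²·Var[X] + 2ab·Cov[V, X] with a = 2.99, b = -2.
Independence gives Cov[V, X] = 0.
= 2.99²·84.6 + (-2)²·100.6 + 2·2.99·(-2)·0
= 756.33246 + 402.4 + 0 = 1158.73246.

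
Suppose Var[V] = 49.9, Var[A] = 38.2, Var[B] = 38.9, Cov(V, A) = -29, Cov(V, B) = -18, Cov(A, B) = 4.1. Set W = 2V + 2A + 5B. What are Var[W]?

Var[W] = a²·Var[V] + b²·Var[A] + c²·Var[B] + 2ab·Cov(V, A) + 2ac·Cov(V, B) + 2bc·Cov(A, B), with a = 2, b = 2, c = 5.
= 199.6 + 152.8 + 972.5 + (-232) + (-360) + 82
= 814.9.

Var[W] = 814.9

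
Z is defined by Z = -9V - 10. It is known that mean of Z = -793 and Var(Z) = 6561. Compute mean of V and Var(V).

mean of V = 87, Var(V) = 81

From Z = -9V - 10: mean of Z = a·mean of V + b, so mean of V = (mean of Z − b)/a = (-793 − (-10))/(-9) = 87.
Var(Z) = a²·Var(V), so Var(V) = 6561/(-9)² = 81.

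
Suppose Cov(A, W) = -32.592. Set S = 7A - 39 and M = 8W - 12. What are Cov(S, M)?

Cov(S, M) = -1825.152

Cov(S, M) = a·c·Cov(A, W) = 7·8·(-32.592) = -1825.152. Additive constants drop out.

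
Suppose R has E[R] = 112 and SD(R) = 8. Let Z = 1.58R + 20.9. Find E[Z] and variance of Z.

E[Z] = 197.86, variance of Z = 159.7696

Z = 1.58R + 20.9 is linear with a = 1.58, b = 20.9.
E[Z] = a·E[R] + b = 1.58·112 + 20.9 = 197.86.
variance of R = 8² = 64.
variance of Z = a²·variance of R = 1.58²·64 = 159.7696 (the additive constant 20.9 does not affect variance).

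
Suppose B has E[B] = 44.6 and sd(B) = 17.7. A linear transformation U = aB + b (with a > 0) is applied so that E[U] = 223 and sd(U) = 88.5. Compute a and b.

sd(U) = a·sd(B) (a > 0), so a = 88.5/17.7 = 5.
E[U] = a·E[B] + b, so b = 223 − 5·44.6 = 0.

a = 5, b = 0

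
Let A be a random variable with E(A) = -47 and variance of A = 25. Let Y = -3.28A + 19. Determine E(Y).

Y = -3.28A + 19 is linear with a = -3.28, b = 19.
E(Y) = a·E(A) + b = (-3.28)·(-47) + 19 = 173.16.

E(Y) = 173.16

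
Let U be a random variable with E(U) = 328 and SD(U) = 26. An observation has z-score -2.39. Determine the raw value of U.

U = 265.86

U = E(U) + z·SD(U) = 328 + (-2.39)·26 = 265.86.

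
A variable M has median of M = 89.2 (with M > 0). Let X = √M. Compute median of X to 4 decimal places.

√M is monotone on this domain, so median of X = √(89.2) ≈ 9.4446.

median of X = 9.4446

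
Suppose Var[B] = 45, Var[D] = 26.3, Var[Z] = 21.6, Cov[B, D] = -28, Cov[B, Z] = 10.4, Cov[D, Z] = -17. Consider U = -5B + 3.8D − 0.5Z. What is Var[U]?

Var[U] = a²·Var[B] + b²·Var[D] + c²·Var[Z] + 2ab·Cov[B, D] + 2ac·Cov[B, Z] + 2bc·Cov[D, Z], with a = -5, b = 3.8, c = -0.5.
= 1125 + 379.772 + 5.4 + 1064 + 52 + 64.6
= 2690.772.

Var[U] = 2690.772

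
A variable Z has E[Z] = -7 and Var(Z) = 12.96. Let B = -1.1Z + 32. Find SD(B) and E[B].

SD(B) = 3.96, E[B] = 39.7

B = -1.1Z + 32 is linear with a = -1.1, b = 32.
SD(Z) = √12.96 = 3.6.
SD(B) = |a|·SD(Z) = |-1.1|·3.6 = 3.96.
E[B] = a·E[Z] + b = (-1.1)·(-7) + 32 = 39.7.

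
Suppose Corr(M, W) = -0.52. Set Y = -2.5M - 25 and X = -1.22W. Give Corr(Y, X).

Linear rescalings preserve correlation up to sign; here the slopes -2.5 and -1.22 have the same sign, so Corr(Y, X) = Corr(M, W) = -0.52.

Corr(Y, X) = -0.52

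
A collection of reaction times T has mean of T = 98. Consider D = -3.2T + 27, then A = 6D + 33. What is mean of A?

mean of D = (-3.2)·98 + 27 = -286.6.
mean of A = 6·(-286.6) + 33 = -1686.6.

mean of A = -1686.6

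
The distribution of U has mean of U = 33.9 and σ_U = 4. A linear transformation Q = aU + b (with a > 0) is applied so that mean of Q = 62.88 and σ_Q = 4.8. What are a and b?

σ_Q = a·σ_U (a > 0), so a = 4.8/4 = 1.2.
mean of Q = a·mean of U + b, so b = 62.88 − 1.2·33.9 = 22.2.

a = 1.2, b = 22.2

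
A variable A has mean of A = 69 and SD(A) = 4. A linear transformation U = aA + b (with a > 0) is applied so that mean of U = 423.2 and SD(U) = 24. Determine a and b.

SD(U) = a·SD(A) (a > 0), so a = 24/4 = 6.
mean of U = a·mean of A + b, so b = 423.2 − 6·69 = 9.2.

a = 6, b = 9.2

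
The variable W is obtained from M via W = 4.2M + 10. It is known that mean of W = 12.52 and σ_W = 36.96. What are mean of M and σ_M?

From W = 4.2M + 10: mean of W = a·mean of M + b, so mean of M = (mean of W − b)/a = (12.52 − 10)/4.2 = 0.6.
σ_W = |a|·σ_M, so σ_M = 36.96/|4.2| = 8.8.

mean of M = 0.6, σ_M = 8.8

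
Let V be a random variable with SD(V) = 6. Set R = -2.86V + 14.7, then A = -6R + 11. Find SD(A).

SD(A) = 102.96

SD(R) = |-2.86|·6 = 17.16.
SD(A) = |-6|·17.16 = 102.96.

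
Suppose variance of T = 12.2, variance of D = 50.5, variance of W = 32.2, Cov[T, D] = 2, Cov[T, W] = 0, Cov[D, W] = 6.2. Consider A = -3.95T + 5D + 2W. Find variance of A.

variance of A = 1626.6505

variance of A = a²·variance of T + b²·variance of D + c²·variance of W + 2ab·Cov[T, D] + 2ac·Cov[T, W] + 2bc·Cov[D, W], with a = -3.95, b = 5, c = 2.
= 190.3505 + 1262.5 + 128.8 + (-79) + 0 + 124
= 1626.6505.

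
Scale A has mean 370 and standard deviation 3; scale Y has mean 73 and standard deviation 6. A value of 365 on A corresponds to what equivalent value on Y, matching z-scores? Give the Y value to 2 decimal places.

z = (365 − 370)/3 ≈ -1.6667.
Y = 73 + z·6 = 73 + (365 − 370)·6/3 = 63.00.

Y = 63.00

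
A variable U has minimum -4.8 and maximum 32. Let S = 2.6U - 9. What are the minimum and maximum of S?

min(S) = -21.48, max(S) = 74.2

a = 2.6 > 0, so min(S) = a·min(U)+b = 2.6·(-4.8) + (-9) = -21.48 and max(S) = 2.6·32 + (-9) = 74.2.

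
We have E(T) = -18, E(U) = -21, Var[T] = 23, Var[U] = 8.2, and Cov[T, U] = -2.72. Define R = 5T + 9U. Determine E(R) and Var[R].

E(R) = 5·E(T) + 9·E(U) = 5·(-18) + 9·(-21) = -279.
Var[R] = a²·Var[T] + b²·Var[U] + 2ab·Cov[T, U] with a = 5, b = 9.
= 5²·23 + 9²·8.2 + 2·5·9·(-2.72)
= 575 + 664.2 + (-244.8) = 994.4.

E(R) = -279, Var[R] = 994.4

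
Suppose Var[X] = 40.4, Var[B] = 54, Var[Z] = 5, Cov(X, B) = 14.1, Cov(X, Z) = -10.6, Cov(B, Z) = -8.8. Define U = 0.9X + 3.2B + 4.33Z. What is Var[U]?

Var[U] = a²·Var[X] + b²·Var[B] + c²·Var[Z] + 2ab·Cov(X, B) + 2ac·Cov(X, Z) + 2bc·Cov(B, Z), with a = 0.9, b = 3.2, c = 4.33.
= 32.724 + 552.96 + 93.7445 + 81.216 + (-82.6164) + (-243.8656)
= 434.1625.

Var[U] = 434.1625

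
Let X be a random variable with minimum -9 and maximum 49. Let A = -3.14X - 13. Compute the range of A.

Range of X = 49 − (-9) = 58.
Range(A) = |a|·Range(X) = |-3.14|·58 = 182.12.

Range(A) = 182.12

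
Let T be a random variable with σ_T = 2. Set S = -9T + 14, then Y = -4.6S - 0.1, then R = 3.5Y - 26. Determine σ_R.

σ_R = 289.8

σ_S = |-9|·2 = 18.
σ_Y = |-4.6|·18 = 82.8.
σ_R = |3.5|·82.8 = 289.8.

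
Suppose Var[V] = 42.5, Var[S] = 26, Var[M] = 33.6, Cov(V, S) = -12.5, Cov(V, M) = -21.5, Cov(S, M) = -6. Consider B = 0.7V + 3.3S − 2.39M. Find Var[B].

Var[B] = 604.72456

Var[B] = a²·Var[V] + b²·Var[S] + c²·Var[M] + 2ab·Cov(V, S) + 2ac·Cov(V, M) + 2bc·Cov(S, M), with a = 0.7, b = 3.3, c = -2.39.
= 20.825 + 283.14 + 191.92656 + (-57.75) + 71.939 + 94.644
= 604.72456.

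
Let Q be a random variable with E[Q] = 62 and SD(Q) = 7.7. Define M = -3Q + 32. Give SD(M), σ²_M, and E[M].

SD(M) = 23.1, σ²_M = 533.61, E[M] = -154

M = -3Q + 32 is linear with a = -3, b = 32.
SD(M) = |a|·SD(Q) = |-3|·7.7 = 23.1.
σ²_Q = 7.7² = 59.29.
σ²_M = a²·σ²_Q = (-3)²·59.29 = 533.61 (the additive constant 32 does not affect variance).
E[M] = a·E[Q] + b = (-3)·62 + 32 = -154.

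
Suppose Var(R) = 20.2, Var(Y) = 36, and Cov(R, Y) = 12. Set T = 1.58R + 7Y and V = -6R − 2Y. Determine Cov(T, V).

By bilinearity, Cov(T, V) = ac·Var(R) + bd·Var(Y) + (ad+bc)·Cov(R, Y), with a=1.58, b=7, c=-6, d=-2.
ac·Var(R) = 1.58·(-6)·20.2 = -191.496
bd·Var(Y) = 7·(-2)·36 = -504
(ad+bc)·Cov(R, Y) = (-45.16)·12 = -541.92
Cov(T, V) = -191.496 + (-504) + (-541.92) = -1237.416.

Cov(T, V) = -1237.416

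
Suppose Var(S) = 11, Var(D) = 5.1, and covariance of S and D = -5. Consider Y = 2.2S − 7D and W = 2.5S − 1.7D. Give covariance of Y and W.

By bilinearity, covariance of Y and W = ac·Var(S) + bd·Var(D) + (ad+bc)·covariance of S and D, with a=2.2, b=-7, c=2.5, d=-1.7.
ac·Var(S) = 2.2·2.5·11 = 60.5
bd·Var(D) = (-7)·(-1.7)·5.1 = 60.69
(ad+bc)·covariance of S and D = (-21.24)·(-5) = 106.2
covariance of Y and W = 60.5 + 60.69 + 106.2 = 227.39.

covariance of Y and W = 227.39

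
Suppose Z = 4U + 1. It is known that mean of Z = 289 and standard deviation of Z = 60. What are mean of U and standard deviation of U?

mean of U = 72, standard deviation of U = 15

From Z = 4U + 1: mean of Z = a·mean of U + b, so mean of U = (mean of Z − b)/a = (289 − 1)/4 = 72.
standard deviation of Z = |a|·standard deviation of U, so standard deviation of U = 60/|4| = 15.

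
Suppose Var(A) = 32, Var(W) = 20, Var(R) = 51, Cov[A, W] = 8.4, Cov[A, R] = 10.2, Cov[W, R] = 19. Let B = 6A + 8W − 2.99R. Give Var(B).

Var(B) = a²·Var(A) + b²·Var(W) + c²·Var(R) + 2ab·Cov[A, W] + 2ac·Cov[A, R] + 2bc·Cov[W, R], with a = 6, b = 8, c = -2.99.
= 1152 + 1280 + 455.9451 + 806.4 + (-365.976) + (-908.96)
= 2419.4091.

Var(B) = 2419.4091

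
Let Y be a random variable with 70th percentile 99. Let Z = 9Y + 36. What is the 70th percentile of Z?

70th percentile of Z = 927

Since a = 9 > 0 the transformation is increasing, so the 70th percentile of Z = a·(P_{70} of Y) + b = 9·99 + 36 = 927.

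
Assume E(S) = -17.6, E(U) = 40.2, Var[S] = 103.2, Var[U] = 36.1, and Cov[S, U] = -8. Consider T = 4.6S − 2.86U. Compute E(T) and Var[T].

E(T) = 4.6·E(S) + (-2.86)·E(U) = 4.6·(-17.6) + (-2.86)·40.2 = -195.932.
Var[T] = a²·Var[S] + b²·Var[U] + 2ab·Cov[S, U] with a = 4.6, b = -2.86.
= 4.6²·103.2 + (-2.86)²·36.1 + 2·4.6·(-2.86)·(-8)
= 2183.712 + 295.28356 + 210.496 = 2689.49156.

E(T) = -195.932, Var[T] = 2689.49156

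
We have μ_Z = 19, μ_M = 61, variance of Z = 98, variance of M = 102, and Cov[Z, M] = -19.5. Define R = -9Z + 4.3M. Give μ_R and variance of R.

μ_R = (-9)·μ_Z + 4.3·μ_M = (-9)·19 + 4.3·61 = 91.3.
variance of R = a²·variance of Z + b²·variance of M + 2ab·Cov[Z, M] with a = -9, b = 4.3.
= (-9)²·98 + 4.3²·102 + 2·(-9)·4.3·(-19.5)
= 7938 + 1885.98 + 1509.3 = 11333.28.

μ_R = 91.3, variance of R = 11333.28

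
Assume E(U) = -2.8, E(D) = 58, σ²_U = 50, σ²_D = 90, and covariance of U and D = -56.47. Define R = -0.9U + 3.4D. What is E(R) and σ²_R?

E(R) = 199.72, σ²_R = 1426.4964

E(R) = (-0.9)·E(U) + 3.4·E(D) = (-0.9)·(-2.8) + 3.4·58 = 199.72.
σ²_R = a²·σ²_U + b²·σ²_D + 2ab·covariance of U and D with a = -0.9, b = 3.4.
= (-0.9)²·50 + 3.4²·90 + 2·(-0.9)·3.4·(-56.47)
= 40.5 + 1040.4 + 345.5964 = 1426.4964.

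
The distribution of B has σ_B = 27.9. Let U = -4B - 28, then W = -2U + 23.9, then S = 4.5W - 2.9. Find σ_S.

σ_U = |-4|·27.9 = 111.6.
σ_W = |-2|·111.6 = 223.2.
σ_S = |4.5|·223.2 = 1004.4.

σ_S = 1004.4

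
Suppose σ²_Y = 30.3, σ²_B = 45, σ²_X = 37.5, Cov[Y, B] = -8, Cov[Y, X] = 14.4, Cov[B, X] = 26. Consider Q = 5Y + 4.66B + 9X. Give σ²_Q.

σ²_Q = a²·σ²_Y + b²·σ²_B + c²·σ²_X + 2ab·Cov[Y, B] + 2ac·Cov[Y, X] + 2bc·Cov[B, X], with a = 5, b = 4.66, c = 9.
= 757.5 + 977.202 + 3037.5 + (-372.8) + 1296 + 2180.88
= 7876.282.

σ²_Q = 7876.282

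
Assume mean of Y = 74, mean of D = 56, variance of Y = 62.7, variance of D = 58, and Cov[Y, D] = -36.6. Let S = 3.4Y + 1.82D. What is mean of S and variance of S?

mean of S = 3.4·mean of Y + 1.82·mean of D = 3.4·74 + 1.82·56 = 353.52.
variance of S = a²·variance of Y + b²·variance of D + 2ab·Cov[Y, D] with a = 3.4, b = 1.82.
= 3.4²·62.7 + 1.82²·58 + 2·3.4·1.82·(-36.6)
= 724.812 + 192.1192 + (-452.9616) = 463.9696.

mean of S = 353.52, variance of S = 463.9696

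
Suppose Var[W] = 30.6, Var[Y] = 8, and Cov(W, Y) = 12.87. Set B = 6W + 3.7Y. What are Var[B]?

Var[B] = a²·Var[W] + b²·Var[Y] + 2ab·Cov(W, Y) with a = 6, b = 3.7.
= 6²·30.6 + 3.7²·8 + 2·6·3.7·12.87
= 1101.6 + 109.52 + 571.428 = 1782.548.

Var[B] = 1782.548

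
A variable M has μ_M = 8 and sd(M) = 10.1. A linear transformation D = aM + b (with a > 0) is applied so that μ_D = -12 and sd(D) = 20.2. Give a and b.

sd(D) = a·sd(M) (a > 0), so a = 20.2/10.1 = 2.
μ_D = a·μ_M + b, so b = -12 − 2·8 = -28.

a = 2, b = -28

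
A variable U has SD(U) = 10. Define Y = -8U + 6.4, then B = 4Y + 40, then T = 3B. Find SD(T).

SD(T) = 960

SD(Y) = |-8|·10 = 80.
SD(B) = |4|·80 = 320.
SD(T) = |3|·320 = 960.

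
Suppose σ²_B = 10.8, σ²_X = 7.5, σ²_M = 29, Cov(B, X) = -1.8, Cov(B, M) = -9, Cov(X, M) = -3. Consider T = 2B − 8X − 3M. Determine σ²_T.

σ²_T = 805.8

σ²_T = a²·σ²_B + b²·σ²_X + c²·σ²_M + 2ab·Cov(B, X) + 2ac·Cov(B, M) + 2bc·Cov(X, M), with a = 2, b = -8, c = -3.
= 43.2 + 480 + 261 + 57.6 + 108 + (-144)
= 805.8.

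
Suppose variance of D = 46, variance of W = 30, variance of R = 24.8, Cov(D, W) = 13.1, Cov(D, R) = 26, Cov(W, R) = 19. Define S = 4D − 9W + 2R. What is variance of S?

variance of S = a²·variance of D + b²·variance of W + c²·variance of R + 2ab·Cov(D, W) + 2ac·Cov(D, R) + 2bc·Cov(W, R), with a = 4, b = -9, c = 2.
= 736 + 2430 + 99.2 + (-943.2) + 416 + (-684)
= 2054.

variance of S = 2054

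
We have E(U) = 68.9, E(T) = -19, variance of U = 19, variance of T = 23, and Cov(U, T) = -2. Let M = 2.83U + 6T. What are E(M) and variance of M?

E(M) = 2.83·E(U) + 6·E(T) = 2.83·68.9 + 6·(-19) = 80.987.
variance of M = a²·variance of U + b²·variance of T + 2ab·Cov(U, T) with a = 2.83, b = 6.
= 2.83²·19 + 6²·23 + 2·2.83·6·(-2)
= 152.1691 + 828 + (-67.92) = 912.2491.

E(M) = 80.987, variance of M = 912.2491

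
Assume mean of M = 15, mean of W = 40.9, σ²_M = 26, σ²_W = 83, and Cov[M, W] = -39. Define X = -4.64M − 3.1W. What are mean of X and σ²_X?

mean of X = (-4.64)·mean of M + (-3.1)·mean of W = (-4.64)·15 + (-3.1)·40.9 = -196.39.
σ²_X = a²·σ²_M + b²·σ²_W + 2ab·Cov[M, W] with a = -4.64, b = -3.1.
= (-4.64)²·26 + (-3.1)²·83 + 2·(-4.64)·(-3.1)·(-39)
= 559.7696 + 797.63 + (-1121.952) = 235.4476.

mean of X = -196.39, σ²_X = 235.4476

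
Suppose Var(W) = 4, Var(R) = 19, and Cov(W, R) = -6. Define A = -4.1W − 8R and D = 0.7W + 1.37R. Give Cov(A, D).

By bilinearity, Cov(A, D) = ac·Var(W) + bd·Var(R) + (ad+bc)·Cov(W, R), with a=-4.1, b=-8, c=0.7, d=1.37.
ac·Var(W) = (-4.1)·0.7·4 = -11.48
bd·Var(R) = (-8)·1.37·19 = -208.24
(ad+bc)·Cov(W, R) = (-11.217)·(-6) = 67.302
Cov(A, D) = -11.48 + (-208.24) + 67.302 = -152.418.

Cov(A, D) = -152.418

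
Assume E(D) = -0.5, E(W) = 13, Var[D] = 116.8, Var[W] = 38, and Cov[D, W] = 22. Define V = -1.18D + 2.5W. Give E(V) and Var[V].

E(V) = (-1.18)·E(D) + 2.5·E(W) = (-1.18)·(-0.5) + 2.5·13 = 33.09.
Var[V] = a²·Var[D] + b²·Var[W] + 2ab·Cov[D, W] with a = -1.18, b = 2.5.
= (-1.18)²·116.8 + 2.5²·38 + 2·(-1.18)·2.5·22
= 162.63232 + 237.5 + (-129.8) = 270.33232.

E(V) = 33.09, Var[V] = 270.33232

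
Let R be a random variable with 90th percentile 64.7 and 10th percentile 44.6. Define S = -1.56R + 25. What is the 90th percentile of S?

90th percentile of S = -44.576

Since a = -1.56 < 0 the transformation is decreasing, reversing order: the 90th percentile of S corresponds to the 10th percentile of R.
So P_{90}(S) = a·P_{10}(R) + b = (-1.56)·44.6 + 25 = -44.576.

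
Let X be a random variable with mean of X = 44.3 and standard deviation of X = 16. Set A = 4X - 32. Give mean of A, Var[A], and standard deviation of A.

mean of A = 145.2, Var[A] = 4096, standard deviation of A = 64

A = 4X - 32 is linear with a = 4, b = -32.
mean of A = a·mean of X + b = 4·44.3 + (-32) = 145.2.
Var[X] = 16² = 256.
Var[A] = a²·Var[X] = 4²·256 = 4096 (the additive constant -32 does not affect variance).
standard deviation of A = |a|·standard deviation of X = |4|·16 = 64.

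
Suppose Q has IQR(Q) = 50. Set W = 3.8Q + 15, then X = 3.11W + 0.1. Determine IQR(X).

IQR(W) = |3.8|·50 = 190.
IQR(X) = |3.11|·190 = 590.9.

IQR(X) = 590.9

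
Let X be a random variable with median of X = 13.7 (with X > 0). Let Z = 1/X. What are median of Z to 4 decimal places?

median of Z = 0.073

1/X is monotone on this domain, so median of Z = 1/(13.7) ≈ 0.073.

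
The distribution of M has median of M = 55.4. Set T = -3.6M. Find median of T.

A linear map preserves order up to sign, so median of T = a·median of M + b = (-3.6)·55.4 = -199.44.

median of T = -199.44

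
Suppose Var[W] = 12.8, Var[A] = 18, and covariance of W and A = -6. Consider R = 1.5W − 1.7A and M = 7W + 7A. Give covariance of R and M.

By bilinearity, covariance of R and M = ac·Var[W] + bd·Var[A] + (ad+bc)·covariance of W and A, with a=1.5, b=-1.7, c=7, d=7.
ac·Var[W] = 1.5·7·12.8 = 134.4
bd·Var[A] = (-1.7)·7·18 = -214.2
(ad+bc)·covariance of W and A = (-1.4)·(-6) = 8.4
covariance of R and M = 134.4 + (-214.2) + 8.4 = -71.4.

covariance of R and M = -71.4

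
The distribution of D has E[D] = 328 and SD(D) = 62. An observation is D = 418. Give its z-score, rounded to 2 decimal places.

z = (D − E[D]) / SD(D) = (418 − 328) / 62 ≈ 1.45.

z = 1.45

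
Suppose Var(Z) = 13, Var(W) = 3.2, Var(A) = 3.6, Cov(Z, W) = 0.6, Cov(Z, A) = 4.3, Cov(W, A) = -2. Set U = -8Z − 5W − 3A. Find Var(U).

Var(U) = a²·Var(Z) + b²·Var(W) + c²·Var(A) + 2ab·Cov(Z, W) + 2ac·Cov(Z, A) + 2bc·Cov(W, A), with a = -8, b = -5, c = -3.
= 832 + 80 + 32.4 + 48 + 206.4 + (-60)
= 1138.8.

Var(U) = 1138.8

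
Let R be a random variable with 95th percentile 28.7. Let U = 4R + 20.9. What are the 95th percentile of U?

95th percentile of U = 135.7

Since a = 4 > 0 the transformation is increasing, so the 95th percentile of U = a·(P_{95} of R) + b = 4·28.7 + 20.9 = 135.7.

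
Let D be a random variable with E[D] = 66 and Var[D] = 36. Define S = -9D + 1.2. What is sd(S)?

sd(S) = 54

S = -9D + 1.2 is linear with a = -9, b = 1.2.
sd(D) = √36 = 6.
sd(S) = |a|·sd(D) = |-9|·6 = 54.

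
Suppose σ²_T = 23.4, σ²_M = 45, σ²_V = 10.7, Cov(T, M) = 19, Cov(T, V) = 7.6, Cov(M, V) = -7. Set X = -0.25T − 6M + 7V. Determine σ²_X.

σ²_X = a²·σ²_T + b²·σ²_M + c²·σ²_V + 2ab·Cov(T, M) + 2ac·Cov(T, V) + 2bc·Cov(M, V), with a = -0.25, b = -6, c = 7.
= 1.4625 + 1620 + 524.3 + 57 + (-26.6) + 588
= 2764.1625.

σ²_X = 2764.1625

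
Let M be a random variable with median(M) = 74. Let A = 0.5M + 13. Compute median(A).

A linear map preserves order up to sign, so median(A) = a·median(M) + b = 0.5·74 + 13 = 50.

median(A) = 50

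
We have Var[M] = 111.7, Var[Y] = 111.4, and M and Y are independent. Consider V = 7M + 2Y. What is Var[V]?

Var[V] = a²·Var[M] + b²·Var[Y] + 2ab·Cov[M, Y] with a = 7, b = 2.
Independence gives Cov[M, Y] = 0.
= 7²·111.7 + 2²·111.4 + 2·7·2·0
= 5473.3 + 445.6 + 0 = 5918.9.

Var[V] = 5918.9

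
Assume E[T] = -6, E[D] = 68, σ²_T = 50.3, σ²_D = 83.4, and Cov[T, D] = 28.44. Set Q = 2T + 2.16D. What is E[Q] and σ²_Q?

E[Q] = 2·E[T] + 2.16·E[D] = 2·(-6) + 2.16·68 = 134.88.
σ²_Q = a²·σ²_T + b²·σ²_D + 2ab·Cov[T, D] with a = 2, b = 2.16.
= 2²·50.3 + 2.16²·83.4 + 2·2·2.16·28.44
= 201.2 + 389.11104 + 245.7216 = 836.03264.

E[Q] = 134.88, σ²_Q = 836.03264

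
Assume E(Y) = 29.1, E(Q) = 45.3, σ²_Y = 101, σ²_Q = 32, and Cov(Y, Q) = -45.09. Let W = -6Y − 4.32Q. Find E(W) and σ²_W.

E(W) = -370.296, σ²_W = 1895.7312

E(W) = (-6)·E(Y) + (-4.32)·E(Q) = (-6)·29.1 + (-4.32)·45.3 = -370.296.
σ²_W = a²·σ²_Y + b²·σ²_Q + 2ab·Cov(Y, Q) with a = -6, b = -4.32.
= (-6)²·101 + (-4.32)²·32 + 2·(-6)·(-4.32)·(-45.09)
= 3636 + 597.1968 + (-2337.4656) = 1895.7312.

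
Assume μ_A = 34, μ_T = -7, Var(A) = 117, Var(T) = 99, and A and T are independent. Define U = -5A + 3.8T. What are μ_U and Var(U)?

μ_U = -196.6, Var(U) = 4354.56

μ_U = (-5)·μ_A + 3.8·μ_T = (-5)·34 + 3.8·(-7) = -196.6.
Var(U) = a²·Var(A) + b²·Var(T) + 2ab·covariance of A and T with a = -5, b = 3.8.
Independence gives covariance of A and T = 0.
= (-5)²·117 + 3.8²·99 + 2·(-5)·3.8·0
= 2925 + 1429.56 + 0 = 4354.56.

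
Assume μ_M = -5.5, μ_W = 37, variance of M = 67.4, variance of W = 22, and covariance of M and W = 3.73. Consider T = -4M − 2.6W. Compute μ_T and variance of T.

μ_T = (-4)·μ_M + (-2.6)·μ_W = (-4)·(-5.5) + (-2.6)·37 = -74.2.
variance of T = a²·variance of M + b²·variance of W + 2ab·covariance of M and W with a = -4, b = -2.6.
= (-4)²·67.4 + (-2.6)²·22 + 2·(-4)·(-2.6)·3.73
= 1078.4 + 148.72 + 77.584 = 1304.704.

μ_T = -74.2, variance of T = 1304.704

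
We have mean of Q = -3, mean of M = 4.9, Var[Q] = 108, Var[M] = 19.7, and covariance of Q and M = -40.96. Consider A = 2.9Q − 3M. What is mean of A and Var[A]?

mean of A = 2.9·mean of Q + (-3)·mean of M = 2.9·(-3) + (-3)·4.9 = -23.4.
Var[A] = a²·Var[Q] + b²·Var[M] + 2ab·covariance of Q and M with a = 2.9, b = -3.
= 2.9²·108 + (-3)²·19.7 + 2·2.9·(-3)·(-40.96)
= 908.28 + 177.3 + 712.704 = 1798.284.

mean of A = -23.4, Var[A] = 1798.284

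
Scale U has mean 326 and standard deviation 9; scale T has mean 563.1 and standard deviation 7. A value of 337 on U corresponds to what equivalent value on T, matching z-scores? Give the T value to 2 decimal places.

T = 571.66

z = (337 − 326)/9 ≈ 1.2222.
T = 563.1 + z·7 = 563.1 + (337 − 326)·7/9 ≈ 571.66.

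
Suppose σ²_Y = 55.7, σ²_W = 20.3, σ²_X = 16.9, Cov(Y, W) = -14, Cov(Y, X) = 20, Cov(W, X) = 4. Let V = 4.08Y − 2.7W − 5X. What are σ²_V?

σ²_V = 1098.13948

σ²_V = a²·σ²_Y + b²·σ²_W + c²·σ²_X + 2ab·Cov(Y, W) + 2ac·Cov(Y, X) + 2bc·Cov(W, X), with a = 4.08, b = -2.7, c = -5.
= 927.20448 + 147.987 + 422.5 + 308.448 + (-816) + 108
= 1098.13948.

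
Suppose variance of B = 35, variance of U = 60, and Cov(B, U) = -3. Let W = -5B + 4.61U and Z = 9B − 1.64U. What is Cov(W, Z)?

By bilinearity, Cov(W, Z) = ac·variance of B + bd·variance of U + (ad+bc)·Cov(B, U), with a=-5, b=4.61, c=9, d=-1.64.
ac·variance of B = (-5)·9·35 = -1575
bd·variance of U = 4.61·(-1.64)·60 = -453.624
(ad+bc)·Cov(B, U) = (49.69)·(-3) = -149.07
Cov(W, Z) = -1575 + (-453.624) + (-149.07) = -2177.694.

Cov(W, Z) = -2177.694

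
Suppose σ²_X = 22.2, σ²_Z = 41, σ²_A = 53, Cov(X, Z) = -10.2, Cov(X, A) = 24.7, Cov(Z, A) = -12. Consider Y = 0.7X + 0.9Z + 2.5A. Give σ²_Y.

σ²_Y = a²·σ²_X + b²·σ²_Z + c²·σ²_A + 2ab·Cov(X, Z) + 2ac·Cov(X, A) + 2bc·Cov(Z, A), with a = 0.7, b = 0.9, c = 2.5.
= 10.878 + 33.21 + 331.25 + (-12.852) + 86.45 + (-54)
= 394.936.

σ²_Y = 394.936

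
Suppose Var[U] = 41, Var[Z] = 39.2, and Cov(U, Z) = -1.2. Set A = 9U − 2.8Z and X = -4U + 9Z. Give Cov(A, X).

By bilinearity, Cov(A, X) = ac·Var[U] + bd·Var[Z] + (ad+bc)·Cov(U, Z), with a=9, b=-2.8, c=-4, d=9.
ac·Var[U] = 9·(-4)·41 = -1476
bd·Var[Z] = (-2.8)·9·39.2 = -987.84
(ad+bc)·Cov(U, Z) = (92.2)·(-1.2) = -110.64
Cov(A, X) = -1476 + (-987.84) + (-110.64) = -2574.48.

Cov(A, X) = -2574.48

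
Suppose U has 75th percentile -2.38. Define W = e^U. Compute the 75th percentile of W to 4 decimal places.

75th percentile of W = 0.0926

e^U is increasing, so P_{75}(W) = g(P_{75}(U)) ≈ 0.0926.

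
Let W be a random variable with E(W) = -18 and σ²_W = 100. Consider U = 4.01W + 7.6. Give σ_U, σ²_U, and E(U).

U = 4.01W + 7.6 is linear with a = 4.01, b = 7.6.
σ_W = √100 = 10.
σ_U = |a|·σ_W = |4.01|·10 = 40.1.
σ²_U = a²·σ²_W = 4.01²·100 = 1608.01 (the additive constant 7.6 does not affect variance).
E(U) = a·E(W) + b = 4.01·(-18) + 7.6 = -64.58.

σ_U = 40.1, σ²_U = 1608.01, E(U) = -64.58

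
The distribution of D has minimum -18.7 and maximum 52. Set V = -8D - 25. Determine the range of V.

Range of D = 52 − (-18.7) = 70.7.
Range(V) = |a|·Range(D) = |-8|·70.7 = 565.6.

Range(V) = 565.6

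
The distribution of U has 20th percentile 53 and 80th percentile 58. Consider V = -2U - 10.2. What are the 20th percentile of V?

20th percentile of V = -126.2

Since a = -2 < 0 the transformation is decreasing, reversing order: the 20th percentile of V corresponds to the 80th percentile of U.
So P_{20}(V) = a·P_{80}(U) + b = (-2)·58 + (-10.2) = -126.2.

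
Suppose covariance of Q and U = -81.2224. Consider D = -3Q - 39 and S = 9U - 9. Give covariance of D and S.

covariance of D and S = 2193.0048

covariance of D and S = a·c·covariance of Q and U = (-3)·9·(-81.2224) = 2193.0048. Additive constants drop out.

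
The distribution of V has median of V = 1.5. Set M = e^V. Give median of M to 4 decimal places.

e^V is monotone on this domain, so median of M = exp(1.5) ≈ 4.4817.

median of M = 4.4817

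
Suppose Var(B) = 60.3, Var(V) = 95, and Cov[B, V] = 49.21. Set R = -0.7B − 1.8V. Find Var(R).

Var(R) = 461.3562

Var(R) = a²·Var(B) + b²·Var(V) + 2ab·Cov[B, V] with a = -0.7, b = -1.8.
= (-0.7)²·60.3 + (-1.8)²·95 + 2·(-0.7)·(-1.8)·49.21
= 29.547 + 307.8 + 124.0092 = 461.3562.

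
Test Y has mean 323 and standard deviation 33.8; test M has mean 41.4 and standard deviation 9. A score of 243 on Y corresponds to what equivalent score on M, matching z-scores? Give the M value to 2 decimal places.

z = (243 − 323)/33.8 ≈ -2.3669.
M = 41.4 + z·9 = 41.4 + (243 − 323)·9/33.8 ≈ 20.10.

M = 20.10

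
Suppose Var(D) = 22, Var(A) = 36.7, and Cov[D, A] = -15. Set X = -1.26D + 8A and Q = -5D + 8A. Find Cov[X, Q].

Cov[X, Q] = 3238.6

By bilinearity, Cov[X, Q] = ac·Var(D) + bd·Var(A) + (ad+bc)·Cov[D, A], with a=-1.26, b=8, c=-5, d=8.
ac·Var(D) = (-1.26)·(-5)·22 = 138.6
bd·Var(A) = 8·8·36.7 = 2348.8
(ad+bc)·Cov[D, A] = (-50.08)·(-15) = 751.2
Cov[X, Q] = 138.6 + 2348.8 + 751.2 = 3238.6.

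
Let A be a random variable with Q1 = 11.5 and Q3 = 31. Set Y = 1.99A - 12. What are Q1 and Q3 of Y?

Q1(Y) = 10.885, Q3(Y) = 49.69

a = 1.99 > 0: Q1(Y) = a·Q1(A)+b = 10.885, Q3(Y) = a·Q3(A)+b = 49.69.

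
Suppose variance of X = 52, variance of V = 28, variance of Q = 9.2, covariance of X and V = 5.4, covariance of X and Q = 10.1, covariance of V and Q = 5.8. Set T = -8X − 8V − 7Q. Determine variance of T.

variance of T = a²·variance of X + b²·variance of V + c²·variance of Q + 2ab·covariance of X and V + 2ac·covariance of X and Q + 2bc·covariance of V and Q, with a = -8, b = -8, c = -7.
= 3328 + 1792 + 450.8 + 691.2 + 1131.2 + 649.6
= 8042.8.

variance of T = 8042.8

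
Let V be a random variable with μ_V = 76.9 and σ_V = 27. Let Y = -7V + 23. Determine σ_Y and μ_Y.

Y = -7V + 23 is linear with a = -7, b = 23.
σ_Y = |a|·σ_V = |-7|·27 = 189.
μ_Y = a·μ_V + b = (-7)·76.9 + 23 = -515.3.

σ_Y = 189, μ_Y = -515.3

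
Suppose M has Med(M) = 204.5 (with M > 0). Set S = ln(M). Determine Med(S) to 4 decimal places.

Med(S) = 5.3206

ln(M) is monotone on this domain, so Med(S) = ln(204.5) ≈ 5.3206.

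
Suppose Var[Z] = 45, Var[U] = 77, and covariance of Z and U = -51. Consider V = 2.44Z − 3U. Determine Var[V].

Var[V] = 1707.552

Var[V] = a²·Var[Z] + b²·Var[U] + 2ab·covariance of Z and U with a = 2.44, b = -3.
= 2.44²·45 + (-3)²·77 + 2·2.44·(-3)·(-51)
= 267.912 + 693 + 746.64 = 1707.552.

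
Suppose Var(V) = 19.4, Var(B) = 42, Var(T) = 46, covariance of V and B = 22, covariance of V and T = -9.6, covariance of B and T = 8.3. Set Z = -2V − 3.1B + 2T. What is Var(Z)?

Var(Z) = a²·Var(V) + b²·Var(B) + c²·Var(T) + 2ab·covariance of V and B + 2ac·covariance of V and T + 2bc·covariance of B and T, with a = -2, b = -3.1, c = 2.
= 77.6 + 403.62 + 184 + 272.8 + 76.8 + (-102.92)
= 911.9.

Var(Z) = 911.9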